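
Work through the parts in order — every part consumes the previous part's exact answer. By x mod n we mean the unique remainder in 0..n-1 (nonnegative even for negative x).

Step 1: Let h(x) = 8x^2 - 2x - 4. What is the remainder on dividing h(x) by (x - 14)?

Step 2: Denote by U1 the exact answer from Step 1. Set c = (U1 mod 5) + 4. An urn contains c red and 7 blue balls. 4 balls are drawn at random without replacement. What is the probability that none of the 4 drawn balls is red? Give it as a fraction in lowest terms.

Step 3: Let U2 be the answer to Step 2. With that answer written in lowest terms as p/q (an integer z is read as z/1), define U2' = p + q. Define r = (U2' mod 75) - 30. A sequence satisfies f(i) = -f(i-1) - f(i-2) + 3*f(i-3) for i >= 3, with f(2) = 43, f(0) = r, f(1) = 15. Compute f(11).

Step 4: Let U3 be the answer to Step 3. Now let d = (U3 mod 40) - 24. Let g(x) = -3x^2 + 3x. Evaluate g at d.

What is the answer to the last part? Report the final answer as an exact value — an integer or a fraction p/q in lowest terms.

-720

Step 1: remainder = value at the root: 8*(14)^2 - 2*(14)^1 - 4 = (1568) + (-28) + (-4) = 1536; answer 1536
Step 2: U1 = 1536; c = 5; total draws C(12,4) = 495; favorable C(7,4) = 35; P = 7/99; answer 7/99
Step 3: U2 = 7/99; threaded value p + q = 106; r = 1; f(3) = -1*(43) - 1*(15) + 3*(1) = -55; iterating: f(3)=-55, f(4)=57, f(5)=127, f(6)=-349, f(7)=393, f(8)=337, f(9)=-1777, f(10)=2619, f(11)=169; answer 169
Step 4: U3 = 169; d = -15; -3*(-15)^2 + 3*(-15)^1 = (-675) + (-45) = -720; answer -720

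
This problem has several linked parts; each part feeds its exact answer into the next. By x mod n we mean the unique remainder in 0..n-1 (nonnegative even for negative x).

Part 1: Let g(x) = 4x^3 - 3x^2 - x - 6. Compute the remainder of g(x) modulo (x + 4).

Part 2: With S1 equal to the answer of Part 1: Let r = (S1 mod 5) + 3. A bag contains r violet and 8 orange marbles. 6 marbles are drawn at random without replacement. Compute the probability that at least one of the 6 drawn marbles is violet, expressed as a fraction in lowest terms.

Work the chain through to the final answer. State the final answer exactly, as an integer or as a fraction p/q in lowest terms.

711/715

Part 1: remainder = value at the root: 4*(-4)^3 - 3*(-4)^2 - 1*(-4)^1 - 6 = (-256) + (-48) + (4) + (-6) = -306; answer -306
Part 2: S1 = -306; r = 7; total draws C(15,6) = 5005; complement C(8,6) = 28; favorable 5005 - 28 = 4977; P = 711/715; answer 711/715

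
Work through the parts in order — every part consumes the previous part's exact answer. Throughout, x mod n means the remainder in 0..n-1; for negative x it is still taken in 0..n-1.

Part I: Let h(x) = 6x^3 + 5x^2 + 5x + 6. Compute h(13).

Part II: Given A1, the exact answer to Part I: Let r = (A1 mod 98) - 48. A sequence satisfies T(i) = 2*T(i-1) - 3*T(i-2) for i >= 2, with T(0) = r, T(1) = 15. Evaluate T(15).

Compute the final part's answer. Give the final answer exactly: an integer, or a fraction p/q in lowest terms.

Part I: 6*(13)^3 + 5*(13)^2 + 5*(13)^1 + 6 = (13182) + (845) + (65) + (6) = 14098; answer 14098
Part II: A1 = 14098; r = 36; T(2) = 2*(15) - 3*(36) = -78; iterating: T(2)=-78, T(3)=-201, T(4)=-168, T(5)=267, T(6)=1038, T(7)=1275, T(8)=-564, T(9)=-4953, T(10)=-8214, T(11)=-1569, T(12)=21504, T(13)=47715, T(14)=30918, T(15)=-81309; answer -81309

-81309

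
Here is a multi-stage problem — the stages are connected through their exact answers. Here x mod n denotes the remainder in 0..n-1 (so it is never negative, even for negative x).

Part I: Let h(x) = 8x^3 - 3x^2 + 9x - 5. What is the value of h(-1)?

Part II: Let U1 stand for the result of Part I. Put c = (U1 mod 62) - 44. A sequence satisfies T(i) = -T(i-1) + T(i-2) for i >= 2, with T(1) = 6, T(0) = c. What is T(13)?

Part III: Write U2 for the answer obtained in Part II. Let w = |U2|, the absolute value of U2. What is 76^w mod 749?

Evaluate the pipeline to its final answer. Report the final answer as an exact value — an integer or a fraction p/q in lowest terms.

463

Part I: 8*(-1)^3 - 3*(-1)^2 + 9*(-1)^1 - 5 = (-8) + (-3) + (-9) + (-5) = -25; answer -25
Part II: U1 = -25; c = -7; T(2) = -1*(6) + 1*(-7) = -13; iterating: T(2)=-13, T(3)=19, T(4)=-32, T(5)=51, T(6)=-83, T(7)=134, T(8)=-217, T(9)=351, T(10)=-568, T(11)=919, T(12)=-1487, T(13)=2406; answer 2406
Part III: U2 = 2406; w = 2406; squarings mod 749: 76^1=76, 76^2=533, 76^4=218, 76^8=337, 76^16=470, 76^32=694, 76^64=29, 76^128=92, 76^256=225, 76^512=442, 76^1024=624, 76^2048=645; 76^2406 = 76^2 * 76^4 * 76^32 * 76^64 * 76^256 * 76^2048 = 463 (mod 749); answer 463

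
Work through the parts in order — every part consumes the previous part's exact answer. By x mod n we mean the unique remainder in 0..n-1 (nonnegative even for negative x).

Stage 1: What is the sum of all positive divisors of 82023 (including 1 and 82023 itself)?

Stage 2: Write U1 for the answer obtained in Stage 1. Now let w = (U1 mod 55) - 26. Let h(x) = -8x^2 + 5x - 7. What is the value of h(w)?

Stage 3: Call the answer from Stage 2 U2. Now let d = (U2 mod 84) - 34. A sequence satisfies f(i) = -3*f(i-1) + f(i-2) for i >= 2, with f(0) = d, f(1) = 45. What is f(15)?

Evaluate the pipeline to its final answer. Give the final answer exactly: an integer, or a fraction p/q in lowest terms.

660729633

Stage 1: 82023 = 3 * 19 * 1439; sigma = (1 + 3) * (1 + 19) * (1 + 1439) = 4 * 20 * 1440 = 115200; answer 115200
Stage 2: U1 = 115200; w = 4; -8*(4)^2 + 5*(4)^1 - 7 = (-128) + (20) + (-7) = -115; answer -115
Stage 3: U2 = -115; d = 19; f(2) = -3*(45) + 1*(19) = -116; iterating: f(2)=-116, f(3)=393, f(4)=-1295, f(5)=4278, f(6)=-14129, f(7)=46665, f(8)=-154124, f(9)=509037, f(10)=-1681235, f(11)=5552742, f(12)=-18339461, f(13)=60571125, f(14)=-200052836, f(15)=660729633; answer 660729633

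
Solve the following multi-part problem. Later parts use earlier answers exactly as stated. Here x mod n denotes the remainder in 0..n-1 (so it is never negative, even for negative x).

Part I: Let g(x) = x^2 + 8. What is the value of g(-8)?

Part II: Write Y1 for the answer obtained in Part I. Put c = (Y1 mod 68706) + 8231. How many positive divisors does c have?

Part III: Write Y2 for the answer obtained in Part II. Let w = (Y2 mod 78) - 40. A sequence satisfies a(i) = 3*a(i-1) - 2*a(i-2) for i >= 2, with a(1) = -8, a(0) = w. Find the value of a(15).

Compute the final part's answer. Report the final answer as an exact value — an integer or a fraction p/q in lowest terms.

851908

Part I: 1*(-8)^2 + 8 = (64) + (8) = 72; answer 72
Part II: Y1 = 72; c = 8303; 8303 = 19^2 * 23; number of divisors = (2+1) * (1+1) = 6; answer 6
Part III: Y2 = 6; w = -34; a(2) = 3*(-8) - 2*(-34) = 44; iterating: a(2)=44, a(3)=148, a(4)=356, a(5)=772, a(6)=1604, a(7)=3268, a(8)=6596, a(9)=13252, a(10)=26564, a(11)=53188, a(12)=106436, a(13)=212932, a(14)=425924, a(15)=851908; answer 851908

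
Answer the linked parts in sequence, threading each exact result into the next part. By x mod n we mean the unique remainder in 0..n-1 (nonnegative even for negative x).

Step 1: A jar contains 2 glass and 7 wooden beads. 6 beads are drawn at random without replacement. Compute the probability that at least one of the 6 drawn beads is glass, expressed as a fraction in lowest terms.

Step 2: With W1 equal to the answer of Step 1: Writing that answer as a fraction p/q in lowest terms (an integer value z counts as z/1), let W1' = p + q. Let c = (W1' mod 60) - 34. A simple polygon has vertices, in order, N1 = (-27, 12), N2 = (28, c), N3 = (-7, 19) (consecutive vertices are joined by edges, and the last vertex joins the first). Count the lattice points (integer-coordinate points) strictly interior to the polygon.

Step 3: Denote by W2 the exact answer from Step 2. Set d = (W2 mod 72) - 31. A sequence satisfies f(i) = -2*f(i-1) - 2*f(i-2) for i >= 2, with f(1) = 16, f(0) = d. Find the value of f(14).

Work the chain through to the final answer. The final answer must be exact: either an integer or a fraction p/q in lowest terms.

5760

Step 1: total draws C(9,6) = 84; complement C(7,6) = 7; favorable 84 - 7 = 77; P = 11/12; answer 11/12
Step 2: W1 = 11/12; threaded value p + q = 23; c = -11; cross terms: (-27*-11 - 28*12)=-39, (28*19 - -7*-11)=455, (-7*12 - -27*19)=429; twice the area = |845| = 845; area = 845/2; boundary points = 1 + 5 + 1 = 7; strictly interior points = area - boundary/2 + 1 = 420; answer 420
Step 3: W2 = 420; d = 29; f(2) = -2*(16) - 2*(29) = -90; iterating: f(2)=-90, f(3)=148, f(4)=-116, f(5)=-64, f(6)=360, f(7)=-592, f(8)=464, f(9)=256, f(10)=-1440, f(11)=2368, f(12)=-1856, f(13)=-1024, f(14)=5760; answer 5760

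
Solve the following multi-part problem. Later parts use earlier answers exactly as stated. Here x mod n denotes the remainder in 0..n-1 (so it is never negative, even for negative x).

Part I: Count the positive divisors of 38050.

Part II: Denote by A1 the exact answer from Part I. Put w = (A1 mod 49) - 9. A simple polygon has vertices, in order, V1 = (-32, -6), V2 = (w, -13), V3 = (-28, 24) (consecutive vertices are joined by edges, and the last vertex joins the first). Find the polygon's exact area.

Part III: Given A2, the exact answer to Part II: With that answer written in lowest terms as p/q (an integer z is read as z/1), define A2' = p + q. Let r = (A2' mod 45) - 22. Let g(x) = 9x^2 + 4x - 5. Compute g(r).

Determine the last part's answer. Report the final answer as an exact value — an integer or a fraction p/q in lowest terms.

Part I: 38050 = 2 * 5^2 * 761; number of divisors = (1+1) * (2+1) * (1+1) = 12; answer 12
Part II: A1 = 12; w = 3; cross terms: (-32*-13 - 3*-6)=434, (3*24 - -28*-13)=-292, (-28*-6 - -32*24)=936; twice the area = |1078| = 1078; area = 539; answer 539
Part III: A2 = 539; threaded value p + q = 540; r = -22; 9*(-22)^2 + 4*(-22)^1 - 5 = (4356) + (-88) + (-5) = 4263; answer 4263

4263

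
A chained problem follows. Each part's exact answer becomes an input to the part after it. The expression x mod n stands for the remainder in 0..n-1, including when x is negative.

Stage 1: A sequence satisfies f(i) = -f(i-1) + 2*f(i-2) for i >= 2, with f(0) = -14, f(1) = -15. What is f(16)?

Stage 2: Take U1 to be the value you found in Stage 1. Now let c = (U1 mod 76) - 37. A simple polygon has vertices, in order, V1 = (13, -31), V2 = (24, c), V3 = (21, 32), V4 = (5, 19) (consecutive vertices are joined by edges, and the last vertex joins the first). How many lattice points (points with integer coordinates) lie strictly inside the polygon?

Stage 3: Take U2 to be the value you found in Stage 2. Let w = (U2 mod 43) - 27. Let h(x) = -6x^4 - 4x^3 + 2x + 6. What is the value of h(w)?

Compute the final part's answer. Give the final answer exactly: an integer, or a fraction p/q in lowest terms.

Stage 1: f(2) = -1*(-15) + 2*(-14) = -13; iterating: f(2)=-13, f(3)=-17, f(4)=-9, f(5)=-25, f(6)=7, f(7)=-57, f(8)=71, f(9)=-185, f(10)=327, f(11)=-697, f(12)=1351, f(13)=-2745, f(14)=5447, f(15)=-10937, f(16)=21831; answer 21831
Stage 2: U1 = 21831; c = -18; cross terms: (13*-18 - 24*-31)=510, (24*32 - 21*-18)=1146, (21*19 - 5*32)=239, (5*-31 - 13*19)=-402; twice the area = |1493| = 1493; area = 1493/2; boundary points = 1 + 1 + 1 + 2 = 5; strictly interior points = area - boundary/2 + 1 = 745; answer 745
Stage 3: U2 = 745; w = -13; -6*(-13)^4 - 4*(-13)^3 + 2*(-13)^1 + 6 = (-171366) + (8788) + (-26) + (6) = -162598; answer -162598

-162598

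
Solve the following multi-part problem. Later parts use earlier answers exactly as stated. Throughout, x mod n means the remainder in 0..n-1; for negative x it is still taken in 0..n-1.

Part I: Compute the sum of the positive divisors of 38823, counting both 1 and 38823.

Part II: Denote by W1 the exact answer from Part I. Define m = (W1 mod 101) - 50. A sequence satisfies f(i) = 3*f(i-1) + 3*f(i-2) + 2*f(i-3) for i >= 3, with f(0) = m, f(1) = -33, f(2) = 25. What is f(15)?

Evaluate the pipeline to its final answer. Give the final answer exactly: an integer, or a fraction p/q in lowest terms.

-62834652

Part I: 38823 = 3 * 12941; sigma = (1 + 3) * (1 + 12941) = 4 * 12942 = 51768; answer 51768
Part II: W1 = 51768; m = 6; f(3) = 3*(25) + 3*(-33) + 2*(6) = -12; iterating: f(3)=-12, f(4)=-27, f(5)=-67, f(6)=-306, f(7)=-1173, f(8)=-4571, f(9)=-17844, f(10)=-69591, f(11)=-271447, f(12)=-1058802, f(13)=-4129929, f(14)=-16109087, f(15)=-62834652; answer -62834652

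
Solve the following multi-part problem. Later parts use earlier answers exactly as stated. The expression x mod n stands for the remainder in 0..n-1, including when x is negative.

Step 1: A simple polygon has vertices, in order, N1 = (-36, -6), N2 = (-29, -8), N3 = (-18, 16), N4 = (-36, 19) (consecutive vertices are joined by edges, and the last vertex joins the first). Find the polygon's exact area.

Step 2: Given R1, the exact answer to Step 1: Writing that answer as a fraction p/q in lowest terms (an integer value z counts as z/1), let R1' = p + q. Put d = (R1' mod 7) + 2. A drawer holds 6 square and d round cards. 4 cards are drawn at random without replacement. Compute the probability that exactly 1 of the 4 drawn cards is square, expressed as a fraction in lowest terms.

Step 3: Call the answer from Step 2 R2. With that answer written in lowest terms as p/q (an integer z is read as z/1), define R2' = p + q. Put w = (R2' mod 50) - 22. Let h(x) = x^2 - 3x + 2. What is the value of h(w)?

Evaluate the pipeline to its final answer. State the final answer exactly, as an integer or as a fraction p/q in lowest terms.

306

Step 1: cross terms: (-36*-8 - -29*-6)=114, (-29*16 - -18*-8)=-608, (-18*19 - -36*16)=234, (-36*-6 - -36*19)=900; twice the area = |640| = 640; area = 320; answer 320
Step 2: R1 = 320; threaded value p + q = 321; d = 8; total draws C(14,4) = 1001; favorable C(6,1)*C(8,3) = 336; P = 48/143; answer 48/143
Step 3: R2 = 48/143; threaded value p + q = 191; w = 19; 1*(19)^2 - 3*(19)^1 + 2 = (361) + (-57) + (2) = 306; answer 306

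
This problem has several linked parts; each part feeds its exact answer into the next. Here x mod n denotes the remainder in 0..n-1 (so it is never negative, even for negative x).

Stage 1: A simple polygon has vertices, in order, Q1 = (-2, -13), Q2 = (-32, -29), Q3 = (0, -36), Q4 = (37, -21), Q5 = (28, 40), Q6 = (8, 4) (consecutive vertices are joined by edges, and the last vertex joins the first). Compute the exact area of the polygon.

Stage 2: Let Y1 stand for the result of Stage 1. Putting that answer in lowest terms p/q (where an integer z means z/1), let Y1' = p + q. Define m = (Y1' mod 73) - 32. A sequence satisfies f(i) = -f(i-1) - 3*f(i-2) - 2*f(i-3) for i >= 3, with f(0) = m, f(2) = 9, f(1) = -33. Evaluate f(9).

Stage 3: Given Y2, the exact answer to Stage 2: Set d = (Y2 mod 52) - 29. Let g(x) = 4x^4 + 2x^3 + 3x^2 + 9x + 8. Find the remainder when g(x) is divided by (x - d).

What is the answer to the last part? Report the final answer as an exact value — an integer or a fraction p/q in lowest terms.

Stage 1: cross terms: (-2*-29 - -32*-13)=-358, (-32*-36 - 0*-29)=1152, (0*-21 - 37*-36)=1332, (37*40 - 28*-21)=2068, (28*4 - 8*40)=-208, (8*-13 - -2*4)=-96; twice the area = |3890| = 3890; area = 1945; answer 1945
Stage 2: Y1 = 1945; threaded value p + q = 1946; m = 16; f(3) = -1*(9) - 3*(-33) - 2*(16) = 58; iterating: f(3)=58, f(4)=-19, f(5)=-173, f(6)=114, f(7)=443, f(8)=-439, f(9)=-1118; answer -1118
Stage 3: Y2 = -1118; d = -3; remainder = value at the root: 4*(-3)^4 + 2*(-3)^3 + 3*(-3)^2 + 9*(-3)^1 + 8 = (324) + (-54) + (27) + (-27) + (8) = 278; answer 278

278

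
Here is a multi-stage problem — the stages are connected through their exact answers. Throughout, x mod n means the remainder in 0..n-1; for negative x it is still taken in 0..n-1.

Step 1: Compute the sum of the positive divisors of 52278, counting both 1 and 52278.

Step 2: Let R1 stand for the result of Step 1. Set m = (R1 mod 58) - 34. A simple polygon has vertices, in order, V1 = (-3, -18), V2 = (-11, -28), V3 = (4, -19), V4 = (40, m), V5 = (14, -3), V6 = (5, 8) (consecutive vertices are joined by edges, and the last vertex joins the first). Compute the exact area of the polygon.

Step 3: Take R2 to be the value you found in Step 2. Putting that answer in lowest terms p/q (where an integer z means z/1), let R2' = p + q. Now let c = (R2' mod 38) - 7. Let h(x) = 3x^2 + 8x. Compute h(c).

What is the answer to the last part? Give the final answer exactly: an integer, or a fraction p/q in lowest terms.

Step 1: 52278 = 2 * 3 * 8713; sigma = (1 + 2) * (1 + 3) * (1 + 8713) = 3 * 4 * 8714 = 104568; answer 104568
Step 2: R1 = 104568; m = 18; cross terms: (-3*-28 - -11*-18)=-114, (-11*-19 - 4*-28)=321, (4*18 - 40*-19)=832, (40*-3 - 14*18)=-372, (14*8 - 5*-3)=127, (5*-18 - -3*8)=-66; twice the area = |728| = 728; area = 364; answer 364
Step 3: R2 = 364; threaded value p + q = 365; c = 16; 3*(16)^2 + 8*(16)^1 = (768) + (128) = 896; answer 896

896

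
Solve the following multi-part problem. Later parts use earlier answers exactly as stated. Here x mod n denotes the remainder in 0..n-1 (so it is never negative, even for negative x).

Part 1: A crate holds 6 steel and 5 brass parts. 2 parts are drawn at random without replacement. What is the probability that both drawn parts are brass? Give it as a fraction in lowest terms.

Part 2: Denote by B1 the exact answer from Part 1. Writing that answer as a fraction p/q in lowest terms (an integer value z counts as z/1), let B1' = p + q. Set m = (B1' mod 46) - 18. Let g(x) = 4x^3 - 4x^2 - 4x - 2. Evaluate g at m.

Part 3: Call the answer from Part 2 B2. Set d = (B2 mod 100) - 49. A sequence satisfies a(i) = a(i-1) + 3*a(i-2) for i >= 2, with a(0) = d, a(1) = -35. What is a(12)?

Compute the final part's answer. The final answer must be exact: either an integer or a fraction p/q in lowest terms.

-465119

Part 1: total draws C(11,2) = 55; favorable C(5,2) = 10; P = 2/11; answer 2/11
Part 2: B1 = 2/11; threaded value p + q = 13; m = -5; 4*(-5)^3 - 4*(-5)^2 - 4*(-5)^1 - 2 = (-500) + (-100) + (20) + (-2) = -582; answer -582
Part 3: B2 = -582; d = -31; a(2) = 1*(-35) + 3*(-31) = -128; iterating: a(2)=-128, a(3)=-233, a(4)=-617, a(5)=-1316, a(6)=-3167, a(7)=-7115, a(8)=-16616, a(9)=-37961, a(10)=-87809, a(11)=-201692, a(12)=-465119; answer -465119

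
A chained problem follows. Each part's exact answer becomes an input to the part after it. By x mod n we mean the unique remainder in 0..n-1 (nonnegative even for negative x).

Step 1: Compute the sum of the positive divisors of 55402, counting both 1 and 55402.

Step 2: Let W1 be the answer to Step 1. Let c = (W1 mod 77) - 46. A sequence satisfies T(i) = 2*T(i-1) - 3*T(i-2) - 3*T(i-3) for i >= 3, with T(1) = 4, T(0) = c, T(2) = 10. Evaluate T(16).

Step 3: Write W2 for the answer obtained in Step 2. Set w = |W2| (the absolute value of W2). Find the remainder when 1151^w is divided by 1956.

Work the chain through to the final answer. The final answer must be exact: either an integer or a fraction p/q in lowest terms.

1585

Step 1: 55402 = 2 * 27701; sigma = (1 + 2) * (1 + 27701) = 3 * 27702 = 83106; answer 83106
Step 2: W1 = 83106; c = -23; T(3) = 2*(10) - 3*(4) - 3*(-23) = 77; iterating: T(3)=77, T(4)=112, T(5)=-37, T(6)=-641, T(7)=-1507, T(8)=-980, T(9)=4484, T(10)=16429, T(11)=22346, T(12)=-18047, T(13)=-152419, T(14)=-317735, T(15)=-124072, T(16)=1162318; answer 1162318
Step 3: W2 = 1162318; w = 1162318; squarings mod 1956: 1151^1=1151, 1151^2=589, 1151^4=709, 1151^8=1945, 1151^16=121, 1151^32=949, 1151^64=841, 1151^128=1165, 1151^256=1717, 1151^512=397, 1151^1024=1129, 1151^2048=1285, 1151^4096=361, 1151^8192=1225, 1151^16384=373, 1151^32768=253, 1151^65536=1417, 1151^131072=1033, 1151^262144=1069, 1151^524288=457, 1151^1048576=1513; 1151^1162318 = 1151^2 * 1151^4 * 1151^8 * 1151^64 * 1151^1024 * 1151^2048 * 1151^4096 * 1151^8192 * 1151^32768 * 1151^65536 * 1151^1048576 = 1585 (mod 1956); answer 1585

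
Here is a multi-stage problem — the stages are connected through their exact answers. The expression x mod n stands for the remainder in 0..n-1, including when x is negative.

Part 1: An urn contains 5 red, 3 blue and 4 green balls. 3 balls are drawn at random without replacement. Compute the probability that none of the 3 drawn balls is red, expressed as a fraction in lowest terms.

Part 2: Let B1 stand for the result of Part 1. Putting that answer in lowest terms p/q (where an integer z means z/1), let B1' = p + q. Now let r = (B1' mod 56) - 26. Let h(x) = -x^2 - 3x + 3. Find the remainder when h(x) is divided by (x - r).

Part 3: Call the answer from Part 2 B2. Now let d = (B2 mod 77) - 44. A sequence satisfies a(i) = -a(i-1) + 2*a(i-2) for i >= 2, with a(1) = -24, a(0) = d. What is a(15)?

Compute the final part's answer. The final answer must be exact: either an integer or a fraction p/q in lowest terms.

Part 1: total draws C(12,3) = 220; favorable C(7,3) = 35; P = 7/44; answer 7/44
Part 2: B1 = 7/44; threaded value p + q = 51; r = 25; remainder = value at the root: -1*(25)^2 - 3*(25)^1 + 3 = (-625) + (-75) + (3) = -697; answer -697
Part 3: B2 = -697; d = 29; a(2) = -1*(-24) + 2*(29) = 82; iterating: a(2)=82, a(3)=-130, a(4)=294, a(5)=-554, a(6)=1142, a(7)=-2250, a(8)=4534, a(9)=-9034, a(10)=18102, a(11)=-36170, a(12)=72374, a(13)=-144714, a(14)=289462, a(15)=-578890; answer -578890

-578890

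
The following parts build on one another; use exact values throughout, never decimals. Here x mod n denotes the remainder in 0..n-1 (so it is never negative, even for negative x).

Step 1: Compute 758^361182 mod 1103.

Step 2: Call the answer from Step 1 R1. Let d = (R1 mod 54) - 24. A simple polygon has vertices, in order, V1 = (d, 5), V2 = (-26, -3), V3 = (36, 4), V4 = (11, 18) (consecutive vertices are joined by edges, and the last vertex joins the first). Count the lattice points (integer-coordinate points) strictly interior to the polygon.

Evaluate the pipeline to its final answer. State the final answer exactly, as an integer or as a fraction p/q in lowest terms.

637

Step 1: squarings mod 1103: 758^1=758, 758^2=1004, 758^4=977, 758^8=434, 758^16=846, 758^32=972, 758^64=616, 758^128=24, 758^256=576, 758^512=876, 758^1024=791, 758^2048=280, 758^4096=87, 758^8192=951, 758^16384=1044, 758^32768=172, 758^65536=906, 758^131072=204, 758^262144=805; 758^361182 = 758^2 * 758^4 * 758^8 * 758^16 * 758^64 * 758^128 * 758^512 * 758^32768 * 758^65536 * 758^262144 = 595 (mod 1103); answer 595
Step 2: R1 = 595; d = -23; cross terms: (-23*-3 - -26*5)=199, (-26*4 - 36*-3)=4, (36*18 - 11*4)=604, (11*5 - -23*18)=469; twice the area = |1276| = 1276; area = 638; boundary points = 1 + 1 + 1 + 1 = 4; strictly interior points = area - boundary/2 + 1 = 637; answer 637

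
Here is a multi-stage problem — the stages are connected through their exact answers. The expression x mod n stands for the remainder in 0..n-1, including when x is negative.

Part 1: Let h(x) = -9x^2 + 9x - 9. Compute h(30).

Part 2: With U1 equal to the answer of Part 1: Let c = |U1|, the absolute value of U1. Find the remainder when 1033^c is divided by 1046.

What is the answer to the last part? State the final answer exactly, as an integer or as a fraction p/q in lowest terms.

297

Part 1: -9*(30)^2 + 9*(30)^1 - 9 = (-8100) + (270) + (-9) = -7839; answer -7839
Part 2: U1 = -7839; c = 7839; squarings mod 1046: 1033^1=1033, 1033^2=169, 1033^4=319, 1033^8=299, 1033^16=491, 1033^32=501, 1033^64=1007, 1033^128=475, 1033^256=735, 1033^512=489, 1033^1024=633, 1033^2048=71, 1033^4096=857; 1033^7839 = 1033^1 * 1033^2 * 1033^4 * 1033^8 * 1033^16 * 1033^128 * 1033^512 * 1033^1024 * 1033^2048 * 1033^4096 = 297 (mod 1046); answer 297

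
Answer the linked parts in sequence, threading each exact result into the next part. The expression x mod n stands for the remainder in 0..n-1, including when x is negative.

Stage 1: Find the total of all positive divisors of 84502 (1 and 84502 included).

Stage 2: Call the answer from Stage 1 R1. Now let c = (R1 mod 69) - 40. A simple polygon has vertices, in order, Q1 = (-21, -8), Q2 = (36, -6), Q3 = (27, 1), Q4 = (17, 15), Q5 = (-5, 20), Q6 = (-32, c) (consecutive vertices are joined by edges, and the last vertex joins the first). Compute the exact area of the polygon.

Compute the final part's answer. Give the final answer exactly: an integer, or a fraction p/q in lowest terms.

2391/2

Stage 1: 84502 = 2 * 11 * 23 * 167; sigma = (1 + 2) * (1 + 11) * (1 + 23) * (1 + 167) = 3 * 12 * 24 * 168 = 145152; answer 145152
Stage 2: R1 = 145152; c = 5; cross terms: (-21*-6 - 36*-8)=414, (36*1 - 27*-6)=198, (27*15 - 17*1)=388, (17*20 - -5*15)=415, (-5*5 - -32*20)=615, (-32*-8 - -21*5)=361; twice the area = |2391| = 2391; area = 2391/2; answer 2391/2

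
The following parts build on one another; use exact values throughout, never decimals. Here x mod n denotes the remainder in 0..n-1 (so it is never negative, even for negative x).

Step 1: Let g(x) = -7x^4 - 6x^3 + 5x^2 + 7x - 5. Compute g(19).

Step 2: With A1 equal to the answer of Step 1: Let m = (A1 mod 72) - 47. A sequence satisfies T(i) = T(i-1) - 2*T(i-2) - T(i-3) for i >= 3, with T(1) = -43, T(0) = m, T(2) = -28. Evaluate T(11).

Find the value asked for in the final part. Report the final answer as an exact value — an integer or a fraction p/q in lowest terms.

Step 1: -7*(19)^4 - 6*(19)^3 + 5*(19)^2 + 7*(19)^1 - 5 = (-912247) + (-41154) + (1805) + (133) + (-5) = -951468; answer -951468
Step 2: A1 = -951468; m = -35; T(3) = 1*(-28) - 2*(-43) - 1*(-35) = 93; iterating: T(3)=93, T(4)=192, T(5)=34, T(6)=-443, T(7)=-703, T(8)=149, T(9)=1998, T(10)=2403, T(11)=-1742; answer -1742

-1742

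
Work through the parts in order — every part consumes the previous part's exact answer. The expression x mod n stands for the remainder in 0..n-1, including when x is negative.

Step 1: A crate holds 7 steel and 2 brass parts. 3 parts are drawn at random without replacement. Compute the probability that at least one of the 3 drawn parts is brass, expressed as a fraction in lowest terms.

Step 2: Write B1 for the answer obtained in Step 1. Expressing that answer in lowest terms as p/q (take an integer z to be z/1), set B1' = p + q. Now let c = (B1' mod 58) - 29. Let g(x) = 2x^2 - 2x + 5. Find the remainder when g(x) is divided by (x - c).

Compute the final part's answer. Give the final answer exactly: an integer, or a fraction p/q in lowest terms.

225

Step 1: total draws C(9,3) = 84; complement C(7,3) = 35; favorable 84 - 35 = 49; P = 7/12; answer 7/12
Step 2: B1 = 7/12; threaded value p + q = 19; c = -10; remainder = value at the root: 2*(-10)^2 - 2*(-10)^1 + 5 = (200) + (20) + (5) = 225; answer 225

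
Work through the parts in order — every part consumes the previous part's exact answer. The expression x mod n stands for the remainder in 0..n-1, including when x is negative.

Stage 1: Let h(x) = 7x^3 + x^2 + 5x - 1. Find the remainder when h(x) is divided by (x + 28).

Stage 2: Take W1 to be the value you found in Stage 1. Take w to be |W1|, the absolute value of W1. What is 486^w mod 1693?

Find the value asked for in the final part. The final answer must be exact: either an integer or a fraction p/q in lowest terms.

578

Stage 1: remainder = value at the root: 7*(-28)^3 + 1*(-28)^2 + 5*(-28)^1 - 1 = (-153664) + (784) + (-140) + (-1) = -153021; answer -153021
Stage 2: W1 = -153021; w = 153021; squarings mod 1693: 486^1=486, 486^2=869, 486^4=83, 486^8=117, 486^16=145, 486^32=709, 486^64=1553, 486^128=977, 486^256=1370, 486^512=1056, 486^1024=1142, 486^2048=554, 486^4096=483, 486^8192=1348, 486^16384=515, 486^32768=1117, 486^65536=1641, 486^131072=1011; 486^153021 = 486^1 * 486^4 * 486^8 * 486^16 * 486^32 * 486^128 * 486^256 * 486^1024 * 486^4096 * 486^16384 * 486^131072 = 578 (mod 1693); answer 578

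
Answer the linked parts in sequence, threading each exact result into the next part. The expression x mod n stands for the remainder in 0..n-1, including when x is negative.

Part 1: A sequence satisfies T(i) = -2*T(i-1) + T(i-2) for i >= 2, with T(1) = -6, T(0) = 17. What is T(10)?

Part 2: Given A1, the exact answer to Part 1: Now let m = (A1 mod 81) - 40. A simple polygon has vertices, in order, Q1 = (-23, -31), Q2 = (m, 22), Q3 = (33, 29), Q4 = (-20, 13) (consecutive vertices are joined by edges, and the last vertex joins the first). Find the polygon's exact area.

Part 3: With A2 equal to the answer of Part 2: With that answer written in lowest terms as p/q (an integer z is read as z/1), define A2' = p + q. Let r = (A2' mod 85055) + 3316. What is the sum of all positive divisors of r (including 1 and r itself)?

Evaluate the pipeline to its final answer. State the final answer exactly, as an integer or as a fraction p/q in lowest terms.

5520

Part 1: T(2) = -2*(-6) + 1*(17) = 29; iterating: T(2)=29, T(3)=-64, T(4)=157, T(5)=-378, T(6)=913, T(7)=-2204, T(8)=5321, T(9)=-12846, T(10)=31013; answer 31013
Part 2: A1 = 31013; m = 31; cross terms: (-23*22 - 31*-31)=455, (31*29 - 33*22)=173, (33*13 - -20*29)=1009, (-20*-31 - -23*13)=919; twice the area = |2556| = 2556; area = 1278; answer 1278
Part 3: A2 = 1278; threaded value p + q = 1279; r = 4595; 4595 = 5 * 919; sigma = (1 + 5) * (1 + 919) = 6 * 920 = 5520; answer 5520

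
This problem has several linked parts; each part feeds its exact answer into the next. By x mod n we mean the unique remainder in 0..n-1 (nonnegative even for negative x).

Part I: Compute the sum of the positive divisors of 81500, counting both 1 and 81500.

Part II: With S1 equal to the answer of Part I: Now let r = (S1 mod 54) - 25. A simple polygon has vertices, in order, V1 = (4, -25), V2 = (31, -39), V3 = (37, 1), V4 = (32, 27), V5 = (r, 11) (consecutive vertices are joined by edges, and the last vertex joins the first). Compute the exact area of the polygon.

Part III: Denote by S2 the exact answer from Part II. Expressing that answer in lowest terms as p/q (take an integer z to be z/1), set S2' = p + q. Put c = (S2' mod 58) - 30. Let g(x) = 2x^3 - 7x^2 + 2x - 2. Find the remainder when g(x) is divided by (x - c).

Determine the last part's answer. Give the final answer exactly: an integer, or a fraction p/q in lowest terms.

Part I: 81500 = 2^2 * 5^3 * 163; sigma = (1 + 2 + 4) * (1 + 5 + 25 + 125) * (1 + 163) = 7 * 156 * 164 = 179088; answer 179088
Part II: S1 = 179088; r = -1; cross terms: (4*-39 - 31*-25)=619, (31*1 - 37*-39)=1474, (37*27 - 32*1)=967, (32*11 - -1*27)=379, (-1*-25 - 4*11)=-19; twice the area = |3420| = 3420; area = 1710; answer 1710
Part III: S2 = 1710; threaded value p + q = 1711; c = -1; remainder = value at the root: 2*(-1)^3 - 7*(-1)^2 + 2*(-1)^1 - 2 = (-2) + (-7) + (-2) + (-2) = -13; answer -13

-13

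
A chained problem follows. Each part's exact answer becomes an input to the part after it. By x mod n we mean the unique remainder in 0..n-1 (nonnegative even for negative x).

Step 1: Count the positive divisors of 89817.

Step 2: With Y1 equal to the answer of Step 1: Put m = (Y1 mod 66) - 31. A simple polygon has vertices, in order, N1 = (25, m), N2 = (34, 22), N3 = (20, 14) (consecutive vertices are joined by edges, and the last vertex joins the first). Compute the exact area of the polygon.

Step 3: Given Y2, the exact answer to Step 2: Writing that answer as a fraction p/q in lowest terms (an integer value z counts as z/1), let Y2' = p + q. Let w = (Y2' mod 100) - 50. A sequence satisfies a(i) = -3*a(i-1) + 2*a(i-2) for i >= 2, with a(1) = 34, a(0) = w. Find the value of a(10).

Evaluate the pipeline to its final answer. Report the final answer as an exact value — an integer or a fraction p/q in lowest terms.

-1902930

Step 1: 89817 = 3 * 7^2 * 13 * 47; number of divisors = (1+1) * (2+1) * (1+1) * (1+1) = 24; answer 24
Step 2: Y1 = 24; m = -7; cross terms: (25*22 - 34*-7)=788, (34*14 - 20*22)=36, (20*-7 - 25*14)=-490; twice the area = |334| = 334; area = 167; answer 167
Step 3: Y2 = 167; threaded value p + q = 168; w = 18; a(2) = -3*(34) + 2*(18) = -66; iterating: a(2)=-66, a(3)=266, a(4)=-930, a(5)=3322, a(6)=-11826, a(7)=42122, a(8)=-150018, a(9)=534298, a(10)=-1902930; answer -1902930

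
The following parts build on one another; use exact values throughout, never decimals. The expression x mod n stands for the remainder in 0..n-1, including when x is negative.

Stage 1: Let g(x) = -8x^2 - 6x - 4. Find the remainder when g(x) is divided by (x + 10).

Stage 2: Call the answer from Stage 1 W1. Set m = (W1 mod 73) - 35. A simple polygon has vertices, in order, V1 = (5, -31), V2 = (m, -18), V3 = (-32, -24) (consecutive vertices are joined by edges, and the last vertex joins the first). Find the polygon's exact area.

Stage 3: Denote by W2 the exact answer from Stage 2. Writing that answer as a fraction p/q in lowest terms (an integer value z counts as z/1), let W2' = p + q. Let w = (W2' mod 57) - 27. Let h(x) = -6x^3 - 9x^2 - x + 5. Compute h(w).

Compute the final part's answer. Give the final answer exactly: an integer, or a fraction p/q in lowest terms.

249

Stage 1: remainder = value at the root: -8*(-10)^2 - 6*(-10)^1 - 4 = (-800) + (60) + (-4) = -744; answer -744
Stage 2: W1 = -744; m = 24; cross terms: (5*-18 - 24*-31)=654, (24*-24 - -32*-18)=-1152, (-32*-31 - 5*-24)=1112; twice the area = |614| = 614; area = 307; answer 307
Stage 3: W2 = 307; threaded value p + q = 308; w = -4; -6*(-4)^3 - 9*(-4)^2 - 1*(-4)^1 + 5 = (384) + (-144) + (4) + (5) = 249; answer 249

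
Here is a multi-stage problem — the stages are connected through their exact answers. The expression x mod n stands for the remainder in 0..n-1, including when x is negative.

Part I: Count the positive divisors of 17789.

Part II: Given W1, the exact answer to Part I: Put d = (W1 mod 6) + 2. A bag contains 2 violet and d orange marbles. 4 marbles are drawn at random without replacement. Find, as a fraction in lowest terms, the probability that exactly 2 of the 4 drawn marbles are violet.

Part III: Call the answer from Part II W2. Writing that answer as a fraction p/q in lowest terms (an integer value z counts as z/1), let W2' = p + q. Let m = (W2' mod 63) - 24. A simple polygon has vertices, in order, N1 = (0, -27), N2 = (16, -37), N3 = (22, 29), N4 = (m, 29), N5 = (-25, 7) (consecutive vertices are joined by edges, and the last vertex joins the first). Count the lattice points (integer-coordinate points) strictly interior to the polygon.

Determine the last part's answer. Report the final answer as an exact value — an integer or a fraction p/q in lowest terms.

2037

Part I: 17789 is prime, so its only divisors are 1 and 17789; count = 2; answer 2
Part II: W1 = 2; d = 4; total draws C(6,4) = 15; favorable C(2,2)*C(4,2) = 6; P = 2/5; answer 2/5
Part III: W2 = 2/5; threaded value p + q = 7; m = -17; cross terms: (0*-37 - 16*-27)=432, (16*29 - 22*-37)=1278, (22*29 - -17*29)=1131, (-17*7 - -25*29)=606, (-25*-27 - 0*7)=675; twice the area = |4122| = 4122; area = 2061; boundary points = 2 + 6 + 39 + 2 + 1 = 50; strictly interior points = area - boundary/2 + 1 = 2037; answer 2037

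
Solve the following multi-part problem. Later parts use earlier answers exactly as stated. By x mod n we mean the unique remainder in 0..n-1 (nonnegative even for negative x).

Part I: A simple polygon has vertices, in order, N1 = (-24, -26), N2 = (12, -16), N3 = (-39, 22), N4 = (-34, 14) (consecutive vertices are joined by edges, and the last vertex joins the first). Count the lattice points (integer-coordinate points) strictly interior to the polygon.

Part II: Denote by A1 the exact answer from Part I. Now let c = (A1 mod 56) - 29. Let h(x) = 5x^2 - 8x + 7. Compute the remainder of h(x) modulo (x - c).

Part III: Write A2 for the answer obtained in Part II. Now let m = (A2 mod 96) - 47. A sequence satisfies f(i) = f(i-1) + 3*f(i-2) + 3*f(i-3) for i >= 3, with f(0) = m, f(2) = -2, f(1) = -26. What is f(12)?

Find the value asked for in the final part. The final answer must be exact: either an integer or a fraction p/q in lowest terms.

-269948

Part I: cross terms: (-24*-16 - 12*-26)=696, (12*22 - -39*-16)=-360, (-39*14 - -34*22)=202, (-34*-26 - -24*14)=1220; twice the area = |1758| = 1758; area = 879; boundary points = 2 + 1 + 1 + 10 = 14; strictly interior points = area - boundary/2 + 1 = 873; answer 873
Part II: A1 = 873; c = 4; remainder = value at the root: 5*(4)^2 - 8*(4)^1 + 7 = (80) + (-32) + (7) = 55; answer 55
Part III: A2 = 55; m = 8; f(3) = 1*(-2) + 3*(-26) + 3*(8) = -56; iterating: f(3)=-56, f(4)=-140, f(5)=-314, f(6)=-902, f(7)=-2264, f(8)=-5912, f(9)=-15410, f(10)=-39938, f(11)=-103904, f(12)=-269948; answer -269948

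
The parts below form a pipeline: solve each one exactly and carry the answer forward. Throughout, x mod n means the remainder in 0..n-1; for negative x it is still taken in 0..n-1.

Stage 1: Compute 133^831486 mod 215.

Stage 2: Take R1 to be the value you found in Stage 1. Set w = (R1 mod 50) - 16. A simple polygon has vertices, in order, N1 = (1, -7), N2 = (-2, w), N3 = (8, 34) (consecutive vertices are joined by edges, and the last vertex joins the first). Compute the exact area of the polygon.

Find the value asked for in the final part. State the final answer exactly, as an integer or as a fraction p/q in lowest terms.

79

Stage 1: squarings mod 215: 133^1=133, 133^2=59, 133^4=41, 133^8=176, 133^16=16, 133^32=41, 133^64=176, 133^128=16, 133^256=41, 133^512=176, 133^1024=16, 133^2048=41, 133^4096=176, 133^8192=16, 133^16384=41, 133^32768=176, 133^65536=16, 133^131072=41, 133^262144=176, 133^524288=16; 133^831486 = 133^2 * 133^4 * 133^8 * 133^16 * 133^32 * 133^64 * 133^128 * 133^256 * 133^512 * 133^1024 * 133^2048 * 133^8192 * 133^32768 * 133^262144 * 133^524288 = 164 (mod 215); answer 164
Stage 2: R1 = 164; w = -2; cross terms: (1*-2 - -2*-7)=-16, (-2*34 - 8*-2)=-52, (8*-7 - 1*34)=-90; twice the area = |-158| = 158; area = 79; answer 79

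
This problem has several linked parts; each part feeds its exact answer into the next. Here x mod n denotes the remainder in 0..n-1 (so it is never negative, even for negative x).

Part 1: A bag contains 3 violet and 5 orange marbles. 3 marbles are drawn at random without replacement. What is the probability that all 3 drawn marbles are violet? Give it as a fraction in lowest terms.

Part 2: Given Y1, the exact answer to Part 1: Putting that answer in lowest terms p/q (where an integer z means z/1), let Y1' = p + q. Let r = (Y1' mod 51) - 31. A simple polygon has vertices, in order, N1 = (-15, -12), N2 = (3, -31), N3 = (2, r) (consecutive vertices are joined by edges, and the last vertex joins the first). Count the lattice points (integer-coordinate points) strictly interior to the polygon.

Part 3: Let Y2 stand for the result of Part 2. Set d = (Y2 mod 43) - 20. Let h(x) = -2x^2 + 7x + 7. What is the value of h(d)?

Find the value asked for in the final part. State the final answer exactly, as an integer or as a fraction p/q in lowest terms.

Part 1: total draws C(8,3) = 56; favorable C(3,3) = 1; P = 1/56; answer 1/56
Part 2: Y1 = 1/56; threaded value p + q = 57; r = -25; cross terms: (-15*-31 - 3*-12)=501, (3*-25 - 2*-31)=-13, (2*-12 - -15*-25)=-399; twice the area = |89| = 89; area = 89/2; boundary points = 1 + 1 + 1 = 3; strictly interior points = area - boundary/2 + 1 = 44; answer 44
Part 3: Y2 = 44; d = -19; -2*(-19)^2 + 7*(-19)^1 + 7 = (-722) + (-133) + (7) = -848; answer -848

-848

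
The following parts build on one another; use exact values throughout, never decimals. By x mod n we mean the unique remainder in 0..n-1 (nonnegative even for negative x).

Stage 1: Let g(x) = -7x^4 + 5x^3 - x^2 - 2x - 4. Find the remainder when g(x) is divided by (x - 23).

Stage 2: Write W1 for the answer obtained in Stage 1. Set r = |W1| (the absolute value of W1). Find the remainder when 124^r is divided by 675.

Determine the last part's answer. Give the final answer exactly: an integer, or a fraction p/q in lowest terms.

649

Stage 1: remainder = value at the root: -7*(23)^4 + 5*(23)^3 - 1*(23)^2 - 2*(23)^1 - 4 = (-1958887) + (60835) + (-529) + (-46) + (-4) = -1898631; answer -1898631
Stage 2: W1 = -1898631; r = 1898631; squarings mod 675: 124^1=124, 124^2=526, 124^4=601, 124^8=76, 124^16=376, 124^32=301, 124^64=151, 124^128=526, 124^256=601, 124^512=76, 124^1024=376, 124^2048=301, 124^4096=151, 124^8192=526, 124^16384=601, 124^32768=76, 124^65536=376, 124^131072=301, 124^262144=151, 124^524288=526, 124^1048576=601; 124^1898631 = 124^1 * 124^2 * 124^4 * 124^128 * 124^2048 * 124^4096 * 124^8192 * 124^16384 * 124^32768 * 124^262144 * 124^524288 * 124^1048576 = 649 (mod 675); answer 649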